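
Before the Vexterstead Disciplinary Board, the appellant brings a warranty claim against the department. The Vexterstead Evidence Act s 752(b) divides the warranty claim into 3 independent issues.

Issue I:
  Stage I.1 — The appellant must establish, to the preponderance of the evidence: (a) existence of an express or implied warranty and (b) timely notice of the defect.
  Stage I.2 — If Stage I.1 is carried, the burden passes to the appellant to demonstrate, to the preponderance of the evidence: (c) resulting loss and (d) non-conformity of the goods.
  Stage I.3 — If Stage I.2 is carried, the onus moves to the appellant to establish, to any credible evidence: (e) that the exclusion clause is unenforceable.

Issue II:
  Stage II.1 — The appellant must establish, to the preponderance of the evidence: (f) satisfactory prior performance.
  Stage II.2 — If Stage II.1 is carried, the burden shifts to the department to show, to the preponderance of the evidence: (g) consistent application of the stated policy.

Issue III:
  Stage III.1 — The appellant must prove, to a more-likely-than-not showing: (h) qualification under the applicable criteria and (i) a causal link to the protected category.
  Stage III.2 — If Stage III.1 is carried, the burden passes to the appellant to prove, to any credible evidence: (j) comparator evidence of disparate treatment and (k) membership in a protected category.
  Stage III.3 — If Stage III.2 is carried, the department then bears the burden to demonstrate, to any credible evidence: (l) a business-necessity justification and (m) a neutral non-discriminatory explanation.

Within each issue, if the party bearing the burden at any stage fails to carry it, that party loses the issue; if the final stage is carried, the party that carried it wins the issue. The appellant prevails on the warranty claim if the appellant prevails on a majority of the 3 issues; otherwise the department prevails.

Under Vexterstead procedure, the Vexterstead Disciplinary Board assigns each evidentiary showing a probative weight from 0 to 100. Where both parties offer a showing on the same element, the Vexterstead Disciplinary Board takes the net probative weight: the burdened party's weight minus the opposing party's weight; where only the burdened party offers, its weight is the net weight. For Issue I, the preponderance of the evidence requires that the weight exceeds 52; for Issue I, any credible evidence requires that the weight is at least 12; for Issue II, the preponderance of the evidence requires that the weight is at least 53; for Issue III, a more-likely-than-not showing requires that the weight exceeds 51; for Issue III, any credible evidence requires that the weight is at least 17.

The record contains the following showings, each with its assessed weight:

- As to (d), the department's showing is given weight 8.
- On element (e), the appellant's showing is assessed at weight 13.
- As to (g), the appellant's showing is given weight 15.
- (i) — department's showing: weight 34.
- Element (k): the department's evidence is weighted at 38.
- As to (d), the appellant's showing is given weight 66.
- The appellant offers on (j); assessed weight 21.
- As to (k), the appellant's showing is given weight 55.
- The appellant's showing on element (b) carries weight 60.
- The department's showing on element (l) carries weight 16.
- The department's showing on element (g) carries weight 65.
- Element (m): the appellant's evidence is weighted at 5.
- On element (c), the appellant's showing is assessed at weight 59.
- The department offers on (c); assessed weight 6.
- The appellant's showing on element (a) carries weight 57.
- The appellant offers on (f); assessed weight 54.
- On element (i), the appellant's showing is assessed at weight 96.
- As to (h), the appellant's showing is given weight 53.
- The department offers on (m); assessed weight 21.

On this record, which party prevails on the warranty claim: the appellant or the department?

— Issue I —
Stage I.1 (appellant, the preponderance of the evidence, weight exceeds 52): (a) 57 > 52 — meets; (b) 60 > 52 — meets.
  Stage I.1 carried; the burden remains with the appellant.
Stage I.2 (appellant, the preponderance of the evidence, weight exceeds 52): (c) net 59−6=53 > 52 — meets; (d) net 66−8=58 > 52 — meets.
  Stage I.2 is satisfied; the appellant continues to bear the burden.
Stage I.3 (appellant, any credible evidence, weight is at least 12): (e) 13 ≥ 12 — meets.
  The appellant carries the last stage.
With every stage satisfied, the appellant prevails on this issue.
— Issue II —
At Stage II.1 the appellant must meet the preponderance of the evidence (weight is at least 53): on (f) the weight is 54, which does reach 53, so (f) meets the standard.
  All elements met. The burden passes to the department.
At Stage II.2 the department must meet the preponderance of the evidence (weight is at least 53): on (g) the weight is 65 less the opposing 15 gives net 50, < 53, so (g) does not meet the standard.
  Not every element is met, so the department fails to carry Stage II.2.
The analysis ends at Stage II.2; the appellant prevails on this issue.
— Issue III —
Stage III.1 (appellant, a more-likely-than-not showing, weight exceeds 51): (h) 53 > 51 — meets; (i) net 96−34=62 > 51 — meets.
  Stage III.1 carried; the burden remains with the appellant.
Stage III.2 (appellant, any credible evidence, weight is at least 17): (j) 21 ≥ 17 — meets; (k) net 55−38=17 ≥ 17 — meets.
  The appellant carries Stage III.2; the department now bears the burden.
Stage III.3 (department, any credible evidence, weight is at least 17): (l) 16 < 17 — fails; (m) net 21−5=16 < 17 — fails.
  The department does not carry Stage III.3.
The analysis ends at Stage III.3; the appellant prevails on this issue.
Per-issue: Issue I → appellant; Issue II → appellant; Issue III → appellant. The appellant must prevail on a majority of issues; overall, the appellant prevails.

appellant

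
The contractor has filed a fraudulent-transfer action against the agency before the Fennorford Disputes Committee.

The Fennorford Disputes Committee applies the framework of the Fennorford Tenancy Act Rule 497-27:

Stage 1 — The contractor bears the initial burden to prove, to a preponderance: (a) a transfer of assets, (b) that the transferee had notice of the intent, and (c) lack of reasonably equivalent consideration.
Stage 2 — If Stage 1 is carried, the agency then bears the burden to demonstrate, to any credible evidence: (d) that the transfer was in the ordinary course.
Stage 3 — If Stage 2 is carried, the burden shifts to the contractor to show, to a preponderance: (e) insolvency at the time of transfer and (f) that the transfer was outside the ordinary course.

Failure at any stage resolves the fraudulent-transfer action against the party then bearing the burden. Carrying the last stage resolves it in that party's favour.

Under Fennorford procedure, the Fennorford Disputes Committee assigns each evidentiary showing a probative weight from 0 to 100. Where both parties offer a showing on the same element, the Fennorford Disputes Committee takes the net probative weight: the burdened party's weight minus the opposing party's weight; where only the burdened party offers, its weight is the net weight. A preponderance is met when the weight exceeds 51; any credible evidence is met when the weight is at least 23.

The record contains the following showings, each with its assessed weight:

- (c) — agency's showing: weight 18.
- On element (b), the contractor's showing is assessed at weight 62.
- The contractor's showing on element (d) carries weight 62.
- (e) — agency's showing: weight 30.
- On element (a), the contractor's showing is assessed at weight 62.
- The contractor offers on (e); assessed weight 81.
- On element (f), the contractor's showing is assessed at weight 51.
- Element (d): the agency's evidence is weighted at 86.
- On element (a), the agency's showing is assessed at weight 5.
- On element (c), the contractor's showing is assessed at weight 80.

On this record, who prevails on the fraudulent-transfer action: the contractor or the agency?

Stage 1 (contractor, a preponderance, weight exceeds 51): (a) net 62−5=57 > 51 — meets; (b) 62 > 51 — meets; (c) net 80−18=62 > 51 — meets.
  Stage 1 carried; the burden shifts to the agency.
Stage 2 (agency, any credible evidence, weight is at least 23): (d) net 86−62=24 ≥ 23 — meets.
  Stage 2 is satisfied; the onus moves to the contractor.
Stage 3 (contractor, a preponderance, weight exceeds 51): (e) net 81−30=51 ≤ 51 — fails; (f) 51 ≤ 51 — fails.
  Stage 3 not carried; the contractor fails its burden.
The analysis ends at Stage 3; the agency prevails.

agency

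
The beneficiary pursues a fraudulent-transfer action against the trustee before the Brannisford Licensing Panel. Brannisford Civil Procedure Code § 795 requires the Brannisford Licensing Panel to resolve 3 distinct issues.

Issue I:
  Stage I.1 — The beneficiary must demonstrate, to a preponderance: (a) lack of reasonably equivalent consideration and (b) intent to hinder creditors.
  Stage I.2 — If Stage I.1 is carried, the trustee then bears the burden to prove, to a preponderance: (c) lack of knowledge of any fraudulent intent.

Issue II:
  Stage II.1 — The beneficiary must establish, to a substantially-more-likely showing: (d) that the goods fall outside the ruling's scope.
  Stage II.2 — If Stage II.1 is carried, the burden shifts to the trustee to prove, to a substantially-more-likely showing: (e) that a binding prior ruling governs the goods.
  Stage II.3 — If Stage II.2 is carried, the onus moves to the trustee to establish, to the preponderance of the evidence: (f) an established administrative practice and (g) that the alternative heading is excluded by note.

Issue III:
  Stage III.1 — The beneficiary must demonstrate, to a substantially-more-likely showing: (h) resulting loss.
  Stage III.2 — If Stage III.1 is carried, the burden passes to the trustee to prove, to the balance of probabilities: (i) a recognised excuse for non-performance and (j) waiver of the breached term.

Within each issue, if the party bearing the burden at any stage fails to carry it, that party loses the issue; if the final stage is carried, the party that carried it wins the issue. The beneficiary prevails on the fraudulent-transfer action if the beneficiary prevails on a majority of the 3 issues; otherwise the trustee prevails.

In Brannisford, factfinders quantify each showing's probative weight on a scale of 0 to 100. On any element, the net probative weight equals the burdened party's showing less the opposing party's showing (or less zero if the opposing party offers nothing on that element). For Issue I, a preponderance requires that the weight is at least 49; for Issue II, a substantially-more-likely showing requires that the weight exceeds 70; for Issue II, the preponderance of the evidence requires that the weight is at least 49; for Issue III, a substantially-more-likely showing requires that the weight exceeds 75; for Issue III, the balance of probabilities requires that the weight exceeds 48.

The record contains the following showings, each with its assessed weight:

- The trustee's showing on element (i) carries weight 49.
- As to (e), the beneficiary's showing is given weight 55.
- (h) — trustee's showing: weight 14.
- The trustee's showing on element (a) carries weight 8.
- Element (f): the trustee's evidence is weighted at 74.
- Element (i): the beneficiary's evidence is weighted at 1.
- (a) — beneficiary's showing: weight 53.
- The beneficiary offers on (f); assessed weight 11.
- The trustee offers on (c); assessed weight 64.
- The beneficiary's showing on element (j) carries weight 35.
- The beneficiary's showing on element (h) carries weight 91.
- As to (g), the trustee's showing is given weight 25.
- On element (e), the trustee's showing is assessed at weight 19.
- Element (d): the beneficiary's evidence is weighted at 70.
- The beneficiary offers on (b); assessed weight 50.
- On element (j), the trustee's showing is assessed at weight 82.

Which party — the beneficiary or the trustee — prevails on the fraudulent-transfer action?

— Issue I —
Stage I.1 — burden on beneficiary; standard: a preponderance (weight is at least 49).
    (a): 53 − 8 = 45 < 49 [not met]
    (b): 50 ≥ 49 [met]
  Stage I.1 not carried; the beneficiary fails its burden.
So the trustee prevails on this issue.
— Issue II —
At Stage II.1 the beneficiary must meet a substantially-more-likely showing (weight exceeds 70): on (d) the weight is 70, which does not exceed 70, so (d) does not meet the standard.
  The beneficiary does not carry Stage II.1.
The trustee prevails on this issue.
— Issue III —
At Stage III.1 the beneficiary must meet a substantially-more-likely showing (weight exceeds 75): on (h) the weight is 91 less the opposing 14 gives net 77, which does exceed 75, so (h) meets the standard.
  Stage III.1 is satisfied; the onus moves to the trustee.
At Stage III.2 the trustee must meet the balance of probabilities (weight exceeds 48): on (i) the weight is 49 less the opposing 1 gives net 48, ≤ 48, so (i) does not meet the standard; on (j) the weight is 82 less the opposing 35 gives net 47, ≤ 48, so (j) does not meet the standard.
  Stage III.2 not carried; the trustee fails its burden.
The beneficiary prevails on this issue.
Per-issue: Issue I → trustee; Issue II → trustee; Issue III → beneficiary. The beneficiary must prevail on a majority of issues; overall, the trustee prevails.

trustee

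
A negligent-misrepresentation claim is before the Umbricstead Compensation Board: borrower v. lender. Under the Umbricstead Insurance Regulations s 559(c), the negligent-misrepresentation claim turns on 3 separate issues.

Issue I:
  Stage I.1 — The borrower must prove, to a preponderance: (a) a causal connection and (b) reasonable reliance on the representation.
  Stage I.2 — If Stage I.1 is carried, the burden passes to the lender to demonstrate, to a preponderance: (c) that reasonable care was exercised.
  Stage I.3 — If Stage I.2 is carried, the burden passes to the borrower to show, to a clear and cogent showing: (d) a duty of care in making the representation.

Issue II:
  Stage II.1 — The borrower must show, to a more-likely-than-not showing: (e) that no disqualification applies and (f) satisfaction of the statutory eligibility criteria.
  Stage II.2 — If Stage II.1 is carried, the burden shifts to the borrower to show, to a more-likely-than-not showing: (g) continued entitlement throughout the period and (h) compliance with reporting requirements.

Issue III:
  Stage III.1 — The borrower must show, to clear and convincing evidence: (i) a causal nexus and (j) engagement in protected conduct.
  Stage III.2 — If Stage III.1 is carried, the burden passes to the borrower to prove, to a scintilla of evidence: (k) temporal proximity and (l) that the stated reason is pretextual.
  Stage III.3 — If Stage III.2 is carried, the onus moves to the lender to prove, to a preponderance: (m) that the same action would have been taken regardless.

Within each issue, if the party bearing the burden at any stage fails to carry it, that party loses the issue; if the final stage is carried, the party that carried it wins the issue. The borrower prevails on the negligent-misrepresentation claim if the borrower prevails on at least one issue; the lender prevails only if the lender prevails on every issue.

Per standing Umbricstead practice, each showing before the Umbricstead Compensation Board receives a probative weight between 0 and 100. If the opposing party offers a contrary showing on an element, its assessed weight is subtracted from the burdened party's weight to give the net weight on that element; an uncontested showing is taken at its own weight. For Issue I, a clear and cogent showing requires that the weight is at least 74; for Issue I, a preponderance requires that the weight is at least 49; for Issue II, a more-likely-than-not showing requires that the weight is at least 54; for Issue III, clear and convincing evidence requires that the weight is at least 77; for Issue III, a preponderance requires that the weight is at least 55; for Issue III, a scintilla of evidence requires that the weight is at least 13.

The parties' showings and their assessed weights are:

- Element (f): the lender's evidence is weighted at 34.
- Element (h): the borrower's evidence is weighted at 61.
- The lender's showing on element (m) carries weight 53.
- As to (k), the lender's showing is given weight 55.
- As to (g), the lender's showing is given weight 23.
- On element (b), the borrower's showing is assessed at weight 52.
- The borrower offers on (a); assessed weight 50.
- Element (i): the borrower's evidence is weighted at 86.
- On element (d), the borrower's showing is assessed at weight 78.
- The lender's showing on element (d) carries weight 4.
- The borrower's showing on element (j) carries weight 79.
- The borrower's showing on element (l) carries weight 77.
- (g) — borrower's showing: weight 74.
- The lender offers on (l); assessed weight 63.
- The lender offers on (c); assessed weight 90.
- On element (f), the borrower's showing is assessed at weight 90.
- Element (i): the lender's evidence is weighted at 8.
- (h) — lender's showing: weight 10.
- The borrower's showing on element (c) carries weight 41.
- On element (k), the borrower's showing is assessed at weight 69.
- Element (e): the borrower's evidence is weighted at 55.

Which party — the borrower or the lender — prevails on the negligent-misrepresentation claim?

— Issue I —
At Stage I.1 the borrower must meet a preponderance (weight is at least 49): on (a) the weight is 50, ≥ 49, so (a) meets the standard; on (b) the weight is 52, ≥ 49, so (b) meets the standard.
  Stage I.1 carried; the burden shifts to the lender.
At Stage I.2 the lender must meet a preponderance (weight is at least 49): on (c) the weight is 90 less the opposing 41 gives net 49, which does reach 49, so (c) meets the standard.
  Stage I.2 is satisfied; the onus moves to the borrower.
At Stage I.3 the borrower must meet a clear and cogent showing (weight is at least 74): on (d) the weight is 78 less the opposing 4 gives net 74, ≥ 74, so (d) meets the standard.
  All elements met at the final stage.
With every stage satisfied, the borrower prevails on this issue.
— Issue II —
Stage II.1 (borrower, a more-likely-than-not showing, weight is at least 54): (e) 55 ≥ 54 — meets; (f) net 90−34=56 ≥ 54 — meets.
  Stage II.1 is satisfied; the borrower continues to bear the burden.
Stage II.2 (borrower, a more-likely-than-not showing, weight is at least 54): (g) net 74−23=51 < 54 — fails; (h) net 61−10=51 < 54 — fails.
  The borrower does not carry Stage II.2.
So the lender prevails on this issue.
— Issue III —
At Stage III.1 the borrower must meet clear and convincing evidence (weight is at least 77): on (i) the weight is 86 less the opposing 8 gives net 78, which does reach 77, so (i) meets the standard; on (j) the weight is 79, ≥ 77, so (j) meets the standard.
  Stage III.1 carried; the burden remains with the borrower.
At Stage III.2 the borrower must meet a scintilla of evidence (weight is at least 13): on (k) the weight is 69 less the opposing 55 gives net 14, which does reach 13, so (k) meets the standard; on (l) the weight is 77 less the opposing 63 gives net 14, ≥ 13, so (l) meets the standard.
  Stage III.2 is satisfied; the onus moves to the lender.
At Stage III.3 the lender must meet a preponderance (weight is at least 55): on (m) the weight is 53, which does not reach 55, so (m) does not meet the standard.
  The lender does not carry Stage III.3.
So the borrower prevails on this issue.
Per-issue: Issue I → borrower; Issue II → lender; Issue III → borrower. The borrower must prevail on at least one issue; overall, the borrower prevails.

borrower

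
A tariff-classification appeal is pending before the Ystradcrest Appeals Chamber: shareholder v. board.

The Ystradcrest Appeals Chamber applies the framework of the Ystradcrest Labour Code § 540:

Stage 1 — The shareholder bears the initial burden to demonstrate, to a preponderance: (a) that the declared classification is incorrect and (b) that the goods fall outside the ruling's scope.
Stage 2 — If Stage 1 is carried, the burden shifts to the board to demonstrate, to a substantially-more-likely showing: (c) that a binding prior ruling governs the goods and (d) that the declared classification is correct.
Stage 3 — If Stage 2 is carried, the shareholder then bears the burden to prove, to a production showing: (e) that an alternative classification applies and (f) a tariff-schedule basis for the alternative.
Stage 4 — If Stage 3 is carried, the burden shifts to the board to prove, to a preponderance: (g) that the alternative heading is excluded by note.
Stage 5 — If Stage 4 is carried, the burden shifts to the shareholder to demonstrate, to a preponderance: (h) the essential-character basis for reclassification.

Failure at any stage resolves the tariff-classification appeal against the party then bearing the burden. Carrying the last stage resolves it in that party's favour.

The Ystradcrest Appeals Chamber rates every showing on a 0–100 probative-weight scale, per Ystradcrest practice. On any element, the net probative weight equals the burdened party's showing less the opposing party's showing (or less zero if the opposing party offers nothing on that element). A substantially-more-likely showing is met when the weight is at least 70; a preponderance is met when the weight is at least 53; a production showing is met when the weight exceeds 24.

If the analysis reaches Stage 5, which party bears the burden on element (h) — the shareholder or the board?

Stage 5's rule assigns the burden to the shareholder (to a preponderance).

shareholder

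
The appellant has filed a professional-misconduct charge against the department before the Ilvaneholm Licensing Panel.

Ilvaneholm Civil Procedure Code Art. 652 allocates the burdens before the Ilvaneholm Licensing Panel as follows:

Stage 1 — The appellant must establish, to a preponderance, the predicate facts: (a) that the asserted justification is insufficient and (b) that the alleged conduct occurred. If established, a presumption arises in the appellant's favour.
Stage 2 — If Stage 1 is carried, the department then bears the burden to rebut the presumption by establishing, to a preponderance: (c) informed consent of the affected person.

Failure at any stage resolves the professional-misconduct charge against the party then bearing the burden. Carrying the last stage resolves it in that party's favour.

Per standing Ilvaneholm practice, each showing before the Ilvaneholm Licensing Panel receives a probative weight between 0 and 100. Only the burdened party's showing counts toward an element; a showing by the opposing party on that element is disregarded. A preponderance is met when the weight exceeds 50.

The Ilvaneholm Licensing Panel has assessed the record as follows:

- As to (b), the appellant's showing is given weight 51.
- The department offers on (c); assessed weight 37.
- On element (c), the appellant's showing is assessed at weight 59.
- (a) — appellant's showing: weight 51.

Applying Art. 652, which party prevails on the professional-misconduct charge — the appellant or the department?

appellant

At Stage 1 the appellant must meet a preponderance (weight exceeds 50): on (a) the weight is 51, > 50, so (a) meets the standard; on (b) the weight is 51, which does exceed 50, so (b) meets the standard.
  The appellant carries Stage 1; the department now bears the burden.
At Stage 2 the department must meet a preponderance (weight exceeds 50): on (c) the weight is 37 (the appellant's 59 is given no effect), ≤ 50, so (c) does not meet the standard.
  Not every element is met, so the department fails to carry Stage 2.
The analysis ends at Stage 2; the appellant prevails.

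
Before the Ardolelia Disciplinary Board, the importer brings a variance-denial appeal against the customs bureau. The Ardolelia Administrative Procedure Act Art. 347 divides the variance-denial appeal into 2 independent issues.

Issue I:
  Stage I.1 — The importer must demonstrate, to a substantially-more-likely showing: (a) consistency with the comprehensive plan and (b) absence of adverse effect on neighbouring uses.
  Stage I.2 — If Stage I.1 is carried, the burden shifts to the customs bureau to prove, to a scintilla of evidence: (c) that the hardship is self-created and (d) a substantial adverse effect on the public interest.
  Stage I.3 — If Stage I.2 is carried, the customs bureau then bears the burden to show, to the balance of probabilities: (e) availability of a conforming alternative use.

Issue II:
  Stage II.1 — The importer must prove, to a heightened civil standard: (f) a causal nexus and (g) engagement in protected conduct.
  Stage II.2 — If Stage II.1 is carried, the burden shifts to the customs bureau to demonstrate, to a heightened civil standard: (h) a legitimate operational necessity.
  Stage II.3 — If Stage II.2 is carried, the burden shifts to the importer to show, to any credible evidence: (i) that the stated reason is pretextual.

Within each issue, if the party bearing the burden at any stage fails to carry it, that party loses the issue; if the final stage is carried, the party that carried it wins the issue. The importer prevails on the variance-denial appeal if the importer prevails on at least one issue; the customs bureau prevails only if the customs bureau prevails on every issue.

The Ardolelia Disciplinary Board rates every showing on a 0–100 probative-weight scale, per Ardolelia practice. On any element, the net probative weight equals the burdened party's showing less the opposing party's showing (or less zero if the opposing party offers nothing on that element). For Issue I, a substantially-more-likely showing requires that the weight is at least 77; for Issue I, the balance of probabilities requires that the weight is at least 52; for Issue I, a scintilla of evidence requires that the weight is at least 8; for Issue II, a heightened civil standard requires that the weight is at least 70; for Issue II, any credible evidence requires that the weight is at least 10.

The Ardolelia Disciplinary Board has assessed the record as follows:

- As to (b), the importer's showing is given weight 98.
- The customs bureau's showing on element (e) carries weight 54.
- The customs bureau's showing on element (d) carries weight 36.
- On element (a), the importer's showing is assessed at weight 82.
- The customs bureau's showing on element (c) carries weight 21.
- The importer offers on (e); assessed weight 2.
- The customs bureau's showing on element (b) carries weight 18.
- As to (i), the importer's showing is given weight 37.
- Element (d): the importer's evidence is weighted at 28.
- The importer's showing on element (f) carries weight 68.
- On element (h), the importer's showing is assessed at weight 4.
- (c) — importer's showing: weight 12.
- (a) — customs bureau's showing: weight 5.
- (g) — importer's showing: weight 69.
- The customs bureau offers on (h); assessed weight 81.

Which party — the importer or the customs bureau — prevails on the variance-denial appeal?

— Issue I —
At Stage I.1 the importer must meet a substantially-more-likely showing (weight is at least 77): on (a) the weight is 82 less the opposing 5 gives net 77, which does reach 77, so (a) meets the standard; on (b) the weight is 98 less the opposing 18 gives net 80, ≥ 77, so (b) meets the standard.
  Stage I.1 is satisfied; the onus moves to the customs bureau.
At Stage I.2 the customs bureau must meet a scintilla of evidence (weight is at least 8): on (c) the weight is 21 less the opposing 12 gives net 9, which does reach 8, so (c) meets the standard; on (d) the weight is 36 less the opposing 28 gives net 8, ≥ 8, so (d) meets the standard.
  All elements met. The customs bureau retains the burden for Stage I.3.
At Stage I.3 the customs bureau must meet the balance of probabilities (weight is at least 52): on (e) the weight is 54 less the opposing 2 gives net 52, ≥ 52, so (e) meets the standard.
  Stage I.3 carried; the final stage is satisfied.
With every stage satisfied, the customs bureau prevails on this issue.
— Issue II —
Stage II.1 (importer, a heightened civil standard, weight is at least 70): (f) 68 < 70 — fails; (g) 69 < 70 — fails.
  The importer does not carry Stage II.1.
The customs bureau prevails on this issue.
Per-issue: Issue I → customs bureau; Issue II → customs bureau. The importer must prevail on at least one issue; overall, the customs bureau prevails.

customs bureau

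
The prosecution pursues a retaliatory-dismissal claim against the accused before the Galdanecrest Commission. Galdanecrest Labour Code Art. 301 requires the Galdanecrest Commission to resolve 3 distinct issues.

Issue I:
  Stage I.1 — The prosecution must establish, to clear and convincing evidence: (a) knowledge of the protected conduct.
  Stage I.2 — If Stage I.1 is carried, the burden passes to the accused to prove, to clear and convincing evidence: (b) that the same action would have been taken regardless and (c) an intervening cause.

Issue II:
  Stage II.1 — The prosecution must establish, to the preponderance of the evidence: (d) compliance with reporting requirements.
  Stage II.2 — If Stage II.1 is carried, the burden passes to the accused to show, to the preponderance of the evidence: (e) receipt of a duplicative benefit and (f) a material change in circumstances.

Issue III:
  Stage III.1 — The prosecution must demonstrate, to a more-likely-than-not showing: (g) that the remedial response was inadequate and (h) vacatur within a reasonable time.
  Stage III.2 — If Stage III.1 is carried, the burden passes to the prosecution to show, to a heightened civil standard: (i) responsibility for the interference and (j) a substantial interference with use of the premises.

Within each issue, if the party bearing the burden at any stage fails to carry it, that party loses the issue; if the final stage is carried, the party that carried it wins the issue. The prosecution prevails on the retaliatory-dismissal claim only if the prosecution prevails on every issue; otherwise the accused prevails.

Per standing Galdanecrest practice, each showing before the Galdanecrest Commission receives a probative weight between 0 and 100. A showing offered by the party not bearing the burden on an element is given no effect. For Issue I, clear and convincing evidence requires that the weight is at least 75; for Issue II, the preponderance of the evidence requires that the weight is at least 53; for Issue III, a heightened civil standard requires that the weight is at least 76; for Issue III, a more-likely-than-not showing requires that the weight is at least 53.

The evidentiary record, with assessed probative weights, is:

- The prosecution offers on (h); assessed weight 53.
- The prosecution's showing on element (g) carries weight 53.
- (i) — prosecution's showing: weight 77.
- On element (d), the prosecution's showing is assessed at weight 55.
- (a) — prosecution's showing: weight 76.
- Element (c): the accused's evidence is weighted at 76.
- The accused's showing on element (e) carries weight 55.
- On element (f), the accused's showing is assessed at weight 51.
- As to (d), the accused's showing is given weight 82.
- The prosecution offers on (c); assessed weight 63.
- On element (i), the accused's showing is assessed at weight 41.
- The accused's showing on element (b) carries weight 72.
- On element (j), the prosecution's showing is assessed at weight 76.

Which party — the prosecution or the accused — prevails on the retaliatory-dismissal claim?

prosecution

— Issue I —
Stage I.1 — burden on prosecution; standard: clear and convincing evidence (weight is at least 75).
    (a): 76 ≥ 75 [met]
  Stage I.1 carried; the burden shifts to the accused.
Stage I.2 — burden on accused; standard: clear and convincing evidence (weight is at least 75).
    (b): 72 < 75 [not met]
    (c): 76 (prosecution's 63 disregarded) ≥ 75 [met]
  Not every element is met, so the accused fails to carry Stage I.2.
So the prosecution prevails on this issue.
— Issue II —
Stage II.1 — burden on prosecution; standard: the preponderance of the evidence (weight is at least 53).
    (d): 55 (accused's 82 disregarded) ≥ 53 [met]
  The prosecution carries Stage II.1; the accused now bears the burden.
Stage II.2 — burden on accused; standard: the preponderance of the evidence (weight is at least 53).
    (e): 55 ≥ 53 [met]
    (f): 51 < 53 [not met]
  Stage II.2 not carried; the accused fails its burden.
So the prosecution prevails on this issue.
— Issue III —
At Stage III.1 the prosecution must meet a more-likely-than-not showing (weight is at least 53): on (g) the weight is 53, ≥ 53, so (g) meets the standard; on (h) the weight is 53, which does reach 53, so (h) meets the standard.
  All elements met. The prosecution retains the burden for Stage III.2.
At Stage III.2 the prosecution must meet a heightened civil standard (weight is at least 76): on (i) the weight is 77 (the accused's 41 is given no effect), ≥ 76, so (i) meets the standard; on (j) the weight is 76, which does reach 76, so (j) meets the standard.
  Stage III.2 carried; the final stage is satisfied.
Every stage carried; the prosecution prevails on this issue.
Per-issue: Issue I → prosecution; Issue II → prosecution; Issue III → prosecution. The prosecution must prevail on every issue; overall, the prosecution prevails.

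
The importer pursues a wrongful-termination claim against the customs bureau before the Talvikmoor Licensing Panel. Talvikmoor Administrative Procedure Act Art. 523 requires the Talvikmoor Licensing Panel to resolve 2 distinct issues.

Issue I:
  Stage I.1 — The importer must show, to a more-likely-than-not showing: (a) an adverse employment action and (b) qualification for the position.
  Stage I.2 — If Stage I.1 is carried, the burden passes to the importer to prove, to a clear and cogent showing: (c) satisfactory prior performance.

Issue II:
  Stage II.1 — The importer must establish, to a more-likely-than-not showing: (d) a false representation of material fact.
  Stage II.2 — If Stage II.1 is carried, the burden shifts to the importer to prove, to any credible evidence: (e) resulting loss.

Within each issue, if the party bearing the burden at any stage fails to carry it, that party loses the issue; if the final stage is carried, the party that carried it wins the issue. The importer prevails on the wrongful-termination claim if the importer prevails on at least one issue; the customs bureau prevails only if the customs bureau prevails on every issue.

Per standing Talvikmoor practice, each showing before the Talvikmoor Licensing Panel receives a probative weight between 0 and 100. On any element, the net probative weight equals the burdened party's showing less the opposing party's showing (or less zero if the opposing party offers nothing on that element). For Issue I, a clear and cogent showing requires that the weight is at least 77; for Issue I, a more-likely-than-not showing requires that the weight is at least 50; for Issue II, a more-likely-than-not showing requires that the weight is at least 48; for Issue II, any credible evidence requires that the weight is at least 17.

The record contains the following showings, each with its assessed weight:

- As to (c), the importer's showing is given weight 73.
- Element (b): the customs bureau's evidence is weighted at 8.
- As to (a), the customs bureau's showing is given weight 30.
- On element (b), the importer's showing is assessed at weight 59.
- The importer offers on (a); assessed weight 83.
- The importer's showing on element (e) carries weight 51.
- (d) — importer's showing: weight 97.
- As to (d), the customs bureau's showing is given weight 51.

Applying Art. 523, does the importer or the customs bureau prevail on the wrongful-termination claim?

— Issue I —
Stage I.1 (importer, a more-likely-than-not showing, weight is at least 50): (a) net 83−30=53 ≥ 50 — meets; (b) net 59−8=51 ≥ 50 — meets.
  All elements met. The importer retains the burden for Stage I.2.
Stage I.2 (importer, a clear and cogent showing, weight is at least 77): (c) 73 < 77 — fails.
  The importer does not carry Stage I.2.
The analysis ends at Stage I.2; the customs bureau prevails on this issue.
— Issue II —
At Stage II.1 the importer must meet a more-likely-than-not showing (weight is at least 48): on (d) the weight is 97 less the opposing 51 gives net 46, which does not reach 48, so (d) does not meet the standard.
  Not every element is met, so the importer fails to carry Stage II.1.
The analysis ends at Stage II.1; the customs bureau prevails on this issue.
Per-issue: Issue I → customs bureau; Issue II → customs bureau. The importer must prevail on at least one issue; overall, the customs bureau prevails.

customs bureau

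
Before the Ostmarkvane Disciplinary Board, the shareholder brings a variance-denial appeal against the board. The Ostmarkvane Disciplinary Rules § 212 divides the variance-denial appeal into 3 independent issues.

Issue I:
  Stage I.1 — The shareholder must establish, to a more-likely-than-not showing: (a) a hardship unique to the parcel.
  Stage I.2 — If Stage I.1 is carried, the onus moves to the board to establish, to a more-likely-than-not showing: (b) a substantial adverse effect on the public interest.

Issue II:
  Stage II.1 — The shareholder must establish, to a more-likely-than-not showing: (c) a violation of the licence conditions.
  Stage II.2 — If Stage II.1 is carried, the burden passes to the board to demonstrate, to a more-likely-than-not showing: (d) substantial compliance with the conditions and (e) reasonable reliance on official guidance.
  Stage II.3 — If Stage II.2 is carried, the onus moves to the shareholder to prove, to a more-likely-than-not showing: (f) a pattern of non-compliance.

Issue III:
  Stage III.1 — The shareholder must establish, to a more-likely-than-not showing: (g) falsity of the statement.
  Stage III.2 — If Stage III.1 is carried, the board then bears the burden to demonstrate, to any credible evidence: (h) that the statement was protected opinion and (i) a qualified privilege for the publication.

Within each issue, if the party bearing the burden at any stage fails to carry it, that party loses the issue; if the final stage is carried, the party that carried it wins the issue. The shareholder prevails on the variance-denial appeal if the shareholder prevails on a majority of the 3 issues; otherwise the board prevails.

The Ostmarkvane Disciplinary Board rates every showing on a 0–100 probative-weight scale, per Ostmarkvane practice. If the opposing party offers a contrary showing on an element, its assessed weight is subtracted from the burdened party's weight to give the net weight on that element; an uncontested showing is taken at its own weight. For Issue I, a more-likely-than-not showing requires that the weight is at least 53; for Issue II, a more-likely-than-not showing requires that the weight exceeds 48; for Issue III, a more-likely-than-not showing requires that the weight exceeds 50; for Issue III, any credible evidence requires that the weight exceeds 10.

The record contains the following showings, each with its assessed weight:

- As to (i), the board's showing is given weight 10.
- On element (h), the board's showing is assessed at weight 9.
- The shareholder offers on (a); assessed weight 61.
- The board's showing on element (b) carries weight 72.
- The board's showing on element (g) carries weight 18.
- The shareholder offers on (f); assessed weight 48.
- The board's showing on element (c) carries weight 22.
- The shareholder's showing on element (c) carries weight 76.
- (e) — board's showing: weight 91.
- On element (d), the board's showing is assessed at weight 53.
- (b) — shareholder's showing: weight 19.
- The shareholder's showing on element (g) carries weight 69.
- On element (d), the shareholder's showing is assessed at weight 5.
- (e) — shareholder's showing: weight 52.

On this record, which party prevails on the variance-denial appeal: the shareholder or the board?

— Issue I —
Stage I.1 — burden on shareholder; standard: a more-likely-than-not showing (weight is at least 53).
    (a): 61 ≥ 53 [met]
  Stage I.1 is satisfied; the onus moves to the board.
Stage I.2 — burden on board; standard: a more-likely-than-not showing (weight is at least 53).
    (b): 72 − 19 = 53 ≥ 53 [met]
  The board carries the last stage.
Every stage carried; the board prevails on this issue.
— Issue II —
Stage II.1 — burden on shareholder; standard: a more-likely-than-not showing (weight exceeds 48).
    (c): 76 − 22 = 54 > 48 [met]
  The shareholder carries Stage II.1; the board now bears the burden.
Stage II.2 — burden on board; standard: a more-likely-than-not showing (weight exceeds 48).
    (d): 53 − 5 = 48 ≤ 48 [not met]
    (e): 91 − 52 = 39 ≤ 48 [not met]
  Stage II.2 not carried; the board fails its burden.
So the shareholder prevails on this issue.
— Issue III —
At Stage III.1 the shareholder must meet a more-likely-than-not showing (weight exceeds 50): on (g) the weight is 69 less the opposing 18 gives net 51, which does exceed 50, so (g) meets the standard.
  Stage III.1 is satisfied; the onus moves to the board.
At Stage III.2 the board must meet any credible evidence (weight exceeds 10): on (h) the weight is 9, which does not exceed 10, so (h) does not meet the standard; on (i) the weight is 10, ≤ 10, so (i) does not meet the standard.
  Not every element is met, so the board fails to carry Stage III.2.
So the shareholder prevails on this issue.
Per-issue: Issue I → board; Issue II → shareholder; Issue III → shareholder. The shareholder must prevail on a majority of issues; overall, the shareholder prevails.

shareholder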